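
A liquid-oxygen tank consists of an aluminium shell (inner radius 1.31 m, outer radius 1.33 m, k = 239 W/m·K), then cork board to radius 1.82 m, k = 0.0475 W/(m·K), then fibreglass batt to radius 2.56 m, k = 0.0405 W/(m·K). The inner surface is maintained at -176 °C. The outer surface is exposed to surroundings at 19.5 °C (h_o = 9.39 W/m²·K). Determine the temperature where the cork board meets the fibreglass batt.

T = -74.4 °C

Series thermal resistances, inner to outer:
  R_aluminium = (1/1.31 − 1/1.33)/(4πk) = 0.01148/(4π·239) = 3.822×10^-6 K/W
  R_cork board = (1/1.33 − 1/1.82)/(4πk) = 0.2024/(4π·0.0475) = 0.3391 K/W
  R_fibreglass batt = (1/1.82 − 1/2.56)/(4πk) = 0.1588/(4π·0.0405) = 0.3121 K/W
  R_conv,out = 1/(4πr²h) = 1/(4π·2.56²·9.39) = 0.001293 K/W
ΣR = 3.822×10^-6 + 0.3391 + 0.3121 + 0.001293 = 0.6525 K/W
Q = ΔT/ΣR = (-176 °C − 19.5 °C)/0.6525 = -299.6 W
From the inner boundary to the cork board/fibreglass batt interface, ΣR_partial = 0.3391 K/W.
T_interface = T_in − Q·ΣR_partial = -176 °C − (-299.6)(0.3391) = -74.4 °C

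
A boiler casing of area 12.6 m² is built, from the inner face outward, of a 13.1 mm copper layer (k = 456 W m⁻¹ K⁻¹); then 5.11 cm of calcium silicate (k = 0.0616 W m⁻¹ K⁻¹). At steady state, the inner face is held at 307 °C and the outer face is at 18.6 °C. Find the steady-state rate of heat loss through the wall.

Q = 4380 W

Resistance network (inner→outer):
  R_copper = L/(kA) = 0.0131/(456·12.6) = 2.280×10^-6 K/W
  R_calcium silicate = L/(kA) = 0.0511/(0.0616·12.6) = 0.06584 K/W
ΣR = 2.280×10^-6 + 0.06584 = 0.06584 K/W
Q = ΔT/ΣR = (307 °C − 18.6 °C)/0.06584 = 4380 W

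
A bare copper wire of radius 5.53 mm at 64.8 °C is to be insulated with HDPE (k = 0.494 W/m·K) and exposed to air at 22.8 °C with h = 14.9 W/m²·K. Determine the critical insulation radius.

r_cr = 3.32 cm

For a cylinder, r_cr = k_ins/h = 0.494/14.9 = 0.0332 m = 3.32 cm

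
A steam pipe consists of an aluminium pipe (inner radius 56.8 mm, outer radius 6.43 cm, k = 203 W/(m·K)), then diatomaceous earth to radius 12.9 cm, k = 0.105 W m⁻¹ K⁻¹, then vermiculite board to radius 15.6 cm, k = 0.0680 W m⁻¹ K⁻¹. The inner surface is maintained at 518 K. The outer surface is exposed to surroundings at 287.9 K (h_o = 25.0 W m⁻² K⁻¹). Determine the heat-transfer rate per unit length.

Resistance network (inner→outer):
  R'_aluminium = ln(0.0643/0.0568)/(2πk) = 0.1240/(2π·203) = 9.724×10^-5 m·K/W
  R'_diatomaceous earth = ln(0.129/0.0643)/(2πk) = 0.6963/(2π·0.105) = 1.055 m·K/W
  R'_vermiculite board = ln(0.156/0.129)/(2πk) = 0.1900/(2π·0.0680) = 0.4448 m·K/W
  R'_conv,out = 1/(2πr h) = 1/(2π·0.156·25.0) = 0.04081 m·K/W
ΣR = 9.724×10^-5 + 1.055 + 0.4448 + 0.04081 = 1.541 m·K/W
Q' = ΔT/ΣR = (518 K − 287.9 K)/1.541 = 149 W/m

Q' = 149 W/m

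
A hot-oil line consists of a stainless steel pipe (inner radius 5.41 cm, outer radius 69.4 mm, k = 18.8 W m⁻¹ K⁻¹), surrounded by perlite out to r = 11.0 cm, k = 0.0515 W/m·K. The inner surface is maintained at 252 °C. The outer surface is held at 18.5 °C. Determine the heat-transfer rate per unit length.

Treat each layer as a resistance in series:
  R'_stainless steel = ln(0.0694/0.0541)/(2πk) = 0.2491/(2π·18.8) = 0.002108 m·K/W
  R'_perlite = ln(0.110/0.0694)/(2πk) = 0.4606/(2π·0.0515) = 1.423 m·K/W
ΣR = 0.002108 + 1.423 = 1.425 m·K/W
Q' = ΔT/ΣR = (252 °C − 18.5 °C)/1.425 = 164 W/m

Q' = 164 W/m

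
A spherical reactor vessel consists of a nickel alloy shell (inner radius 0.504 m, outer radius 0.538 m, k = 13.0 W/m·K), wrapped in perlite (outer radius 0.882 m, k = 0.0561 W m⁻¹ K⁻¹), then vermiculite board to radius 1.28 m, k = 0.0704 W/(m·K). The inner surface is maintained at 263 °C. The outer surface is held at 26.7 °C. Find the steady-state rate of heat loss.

Q = 166 W

Resistance network (inner→outer):
  R_nickel alloy = (1/0.504 − 1/0.538)/(4πk) = 0.1254/(4π·13.0) = 7.676×10^-4 K/W
  R_perlite = (1/0.538 − 1/0.882)/(4πk) = 0.7249/(4π·0.0561) = 1.028 K/W
  R_vermiculite board = (1/0.882 − 1/1.28)/(4πk) = 0.3525/(4π·0.0704) = 0.3985 K/W
ΣR = 7.676×10^-4 + 1.028 + 0.3985 = 1.427 K/W
Q = ΔT/ΣR = (263 °C − 26.7 °C)/1.427 = 166 W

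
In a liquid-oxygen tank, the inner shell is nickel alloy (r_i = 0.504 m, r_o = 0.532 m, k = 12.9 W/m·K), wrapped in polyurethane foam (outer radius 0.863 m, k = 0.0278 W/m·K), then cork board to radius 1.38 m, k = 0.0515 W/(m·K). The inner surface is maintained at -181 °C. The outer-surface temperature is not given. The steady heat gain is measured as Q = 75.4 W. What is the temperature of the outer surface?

T_out = 25.2 °C

Sum the resistances:
  R_nickel alloy = (1/0.504 − 1/0.532)/(4πk) = 0.1044/(4π·12.9) = 6.442×10^-4 K/W
  R_polyurethane foam = (1/0.532 − 1/0.863)/(4πk) = 0.7210/(4π·0.0278) = 2.064 K/W
  R_cork board = (1/0.863 − 1/1.38)/(4πk) = 0.4341/(4π·0.0515) = 0.6708 K/W
ΣR = 2.735 K/W
ΔT = Q·ΣR = 75.4 × 2.735 = 206.2 K
Heat flows inward, so T_out = T_in + ΔT = -181 + 206.2 = 25.2 °C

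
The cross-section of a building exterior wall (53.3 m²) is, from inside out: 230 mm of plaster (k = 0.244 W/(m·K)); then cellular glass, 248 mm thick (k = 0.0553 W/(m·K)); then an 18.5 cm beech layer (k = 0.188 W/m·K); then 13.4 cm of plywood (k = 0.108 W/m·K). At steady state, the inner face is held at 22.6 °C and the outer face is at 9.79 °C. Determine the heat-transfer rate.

Q = 89.2 W

Series thermal resistances, inner to outer:
  R_plaster = L/(kA) = 0.230/(0.244·53.3) = 0.01769 K/W
  R_cellular glass = L/(kA) = 0.248/(0.0553·53.3) = 0.08414 K/W
  R_beech = L/(kA) = 0.185/(0.188·53.3) = 0.01846 K/W
  R_plywood = L/(kA) = 0.134/(0.108·53.3) = 0.02328 K/W
ΣR = 0.01769 + 0.08414 + 0.01846 + 0.02328 = 0.1436 K/W
Q = ΔT/ΣR = (22.6 °C − 9.79 °C)/0.1436 = 89.2 W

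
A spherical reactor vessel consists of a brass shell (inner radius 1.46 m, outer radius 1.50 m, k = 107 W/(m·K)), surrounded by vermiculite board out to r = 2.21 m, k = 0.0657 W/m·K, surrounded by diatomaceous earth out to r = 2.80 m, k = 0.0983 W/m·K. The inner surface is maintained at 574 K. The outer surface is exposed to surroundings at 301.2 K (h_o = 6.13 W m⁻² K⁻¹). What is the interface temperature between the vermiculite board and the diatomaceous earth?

T = 364.8 K

Series thermal resistances, inner to outer:
  R_brass = (1/1.46 − 1/1.50)/(4πk) = 0.01826/(4π·107) = 1.358×10^-5 K/W
  R_vermiculite board = (1/1.50 − 1/2.21)/(4πk) = 0.2142/(4π·0.0657) = 0.2594 K/W
  R_diatomaceous earth = (1/2.21 − 1/2.80)/(4πk) = 0.09535/(4π·0.0983) = 0.07719 K/W
  R_conv,out = 1/(4πr²h) = 1/(4π·2.80²·6.13) = 0.001656 K/W
ΣR = 1.358×10^-5 + 0.2594 + 0.07719 + 0.001656 = 0.3383 K/W
Q = ΔT/ΣR = (574 K − 301.2 K)/0.3383 = 806.4 W
From the inner boundary to the vermiculite board/diatomaceous earth interface, ΣR_partial = 0.2594 K/W.
T_interface = T_in − Q·ΣR_partial = 574 K − (806.4)(0.2594) = 364.8 K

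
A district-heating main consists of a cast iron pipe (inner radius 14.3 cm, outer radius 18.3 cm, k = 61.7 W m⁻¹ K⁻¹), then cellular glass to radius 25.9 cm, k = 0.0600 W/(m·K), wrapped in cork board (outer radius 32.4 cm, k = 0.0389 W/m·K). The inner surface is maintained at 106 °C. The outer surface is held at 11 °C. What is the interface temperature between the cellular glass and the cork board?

Resistance network (inner→outer):
  R'_cast iron = ln(0.183/0.143)/(2πk) = 0.2466/(2π·61.7) = 6.362×10^-4 m·K/W
  R'_cellular glass = ln(0.259/0.183)/(2πk) = 0.3473/(2π·0.0600) = 0.9214 m·K/W
  R'_cork board = ln(0.324/0.259)/(2πk) = 0.2239/(2π·0.0389) = 0.9161 m·K/W
ΣR = 6.362×10^-4 + 0.9214 + 0.9161 = 1.838 m·K/W
Q' = ΔT/ΣR = (106 °C − 11 °C)/1.838 = 51.69 W/m
From the inner boundary to the cellular glass/cork board interface, ΣR_partial = 0.9220 m·K/W.
T_interface = T_in − Q'·ΣR_partial = 106 °C − (51.69)(0.9220) = 58.3 °C

T = 58.3 °C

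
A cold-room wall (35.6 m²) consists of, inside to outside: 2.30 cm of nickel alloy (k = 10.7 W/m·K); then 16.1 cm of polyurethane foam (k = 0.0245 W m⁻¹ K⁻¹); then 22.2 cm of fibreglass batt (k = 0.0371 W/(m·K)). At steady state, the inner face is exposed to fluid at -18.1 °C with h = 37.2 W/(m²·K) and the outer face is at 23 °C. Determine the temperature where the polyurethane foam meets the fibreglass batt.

Series thermal resistances, inner to outer:
  R_conv,in = 1/(hA) = 1/(37.2·35.6) = 7.551×10^-4 K/W
  R_nickel alloy = L/(kA) = 0.0230/(10.7·35.6) = 6.038×10^-5 K/W
  R_polyurethane foam = L/(kA) = 0.161/(0.0245·35.6) = 0.1846 K/W
  R_fibreglass batt = L/(kA) = 0.222/(0.0371·35.6) = 0.1681 K/W
ΣR = 7.551×10^-4 + 6.038×10^-5 + 0.1846 + 0.1681 = 0.3535 K/W
Q = ΔT/ΣR = (-18.1 °C − 23 °C)/0.3535 = -116.3 W
From the inner boundary to the polyurethane foam/fibreglass batt interface, ΣR_partial = 0.1854 K/W.
T_interface = T_in − Q·ΣR_partial = -18.1 °C − (-116.3)(0.1854) = 3.46 °C

T = 3.46 °C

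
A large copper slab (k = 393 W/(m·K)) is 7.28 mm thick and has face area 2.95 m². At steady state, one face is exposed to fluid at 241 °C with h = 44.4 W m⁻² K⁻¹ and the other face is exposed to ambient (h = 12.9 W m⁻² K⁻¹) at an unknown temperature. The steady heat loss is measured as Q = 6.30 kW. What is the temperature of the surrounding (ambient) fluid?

T_out = 27.3 °C

Series resistances:
  R_conv,in = 1/(hA) = 1/(44.4·2.95) = 0.007635 K/W
  R_copper = L/(kA) = 0.00728/(393·2.95) = 6.279×10^-6 K/W
  R_conv,out = 1/(hA) = 1/(12.9·2.95) = 0.02628 K/W
ΣR = 0.03392 K/W
ΔT = Q·ΣR = 6300 × 0.03392 = 213.7 K
Heat flows outward, so T_out = T_in − ΔT = 241 − 213.7 = 27.3 °C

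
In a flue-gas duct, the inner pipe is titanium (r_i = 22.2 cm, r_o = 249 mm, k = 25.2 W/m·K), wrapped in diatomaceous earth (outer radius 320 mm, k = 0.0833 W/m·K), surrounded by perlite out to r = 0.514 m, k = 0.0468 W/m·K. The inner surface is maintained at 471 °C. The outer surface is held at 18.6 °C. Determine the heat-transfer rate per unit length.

Q' = 216 W/m

Series thermal resistances, inner to outer:
  R'_titanium = ln(0.249/0.222)/(2πk) = 0.1148/(2π·25.2) = 7.249×10^-4 m·K/W
  R'_diatomaceous earth = ln(0.320/0.249)/(2πk) = 0.2509/(2π·0.0833) = 0.4793 m·K/W
  R'_perlite = ln(0.514/0.320)/(2πk) = 0.4739/(2π·0.0468) = 1.612 m·K/W
ΣR = 7.249×10^-4 + 0.4793 + 1.612 = 2.092 m·K/W
Q' = ΔT/ΣR = (471 °C − 18.6 °C)/2.092 = 216 W/m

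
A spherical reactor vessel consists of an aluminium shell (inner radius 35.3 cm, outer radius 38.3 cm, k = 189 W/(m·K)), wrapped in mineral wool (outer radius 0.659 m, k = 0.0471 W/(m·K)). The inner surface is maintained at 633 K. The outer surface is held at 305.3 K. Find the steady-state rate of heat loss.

Series thermal resistances, inner to outer:
  R_aluminium = (1/0.353 − 1/0.383)/(4πk) = 0.2219/(4π·189) = 9.343×10^-5 K/W
  R_mineral wool = (1/0.383 − 1/0.659)/(4πk) = 1.094/(4π·0.0471) = 1.848 K/W
ΣR = 9.343×10^-5 + 1.848 = 1.848 K/W
Q = ΔT/ΣR = (633 K − 305.3 K)/1.848 = 177 W

Q = 177 W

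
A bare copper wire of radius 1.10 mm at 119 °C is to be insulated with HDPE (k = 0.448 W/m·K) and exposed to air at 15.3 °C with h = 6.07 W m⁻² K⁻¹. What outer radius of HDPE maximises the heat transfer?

r_cr = 7.38 cm

For a cylinder, r_cr = k_ins/h = 0.448/6.07 = 0.0738 m = 7.38 cm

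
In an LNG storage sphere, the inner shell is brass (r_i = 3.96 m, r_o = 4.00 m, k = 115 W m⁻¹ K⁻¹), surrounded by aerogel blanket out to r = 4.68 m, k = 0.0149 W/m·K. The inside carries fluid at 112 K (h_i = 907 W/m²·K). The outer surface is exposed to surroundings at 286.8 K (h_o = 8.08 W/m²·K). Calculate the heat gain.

Treat each layer as a resistance in series:
  R_conv,in = 1/(4πr²h) = 1/(4π·3.96²·907) = 5.595×10^-6 K/W
  R_brass = (1/3.96 − 1/4.00)/(4πk) = 0.002525/(4π·115) = 1.747×10^-6 K/W
  R_aerogel blanket = (1/4.00 − 1/4.68)/(4πk) = 0.03632/(4π·0.0149) = 0.1940 K/W
  R_conv,out = 1/(4πr²h) = 1/(4π·4.68²·8.08) = 4.497×10^-4 K/W
ΣR = 5.595×10^-6 + 1.747×10^-6 + 0.1940 + 4.497×10^-4 = 0.1945 K/W
Q = ΔT/ΣR = (112 K − 286.8 K)/0.1945 = -899 W
(Negative Q ⇒ heat flows inward; heat gain = 899 W.)

Q = 899 W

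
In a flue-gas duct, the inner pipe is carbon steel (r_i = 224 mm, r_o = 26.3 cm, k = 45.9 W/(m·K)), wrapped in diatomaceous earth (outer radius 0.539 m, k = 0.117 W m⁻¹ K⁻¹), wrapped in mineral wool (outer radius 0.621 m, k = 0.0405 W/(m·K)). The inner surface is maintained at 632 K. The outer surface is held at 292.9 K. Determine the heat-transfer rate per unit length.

Q' = 221 W/m

Series thermal resistances, inner to outer:
  R'_carbon steel = ln(0.263/0.224)/(2πk) = 0.1605/(2π·45.9) = 5.565×10^-4 m·K/W
  R'_diatomaceous earth = ln(0.539/0.263)/(2πk) = 0.7176/(2π·0.117) = 0.9761 m·K/W
  R'_mineral wool = ln(0.621/0.539)/(2πk) = 0.1416/(2π·0.0405) = 0.5565 m·K/W
ΣR = 5.565×10^-4 + 0.9761 + 0.5565 = 1.533 m·K/W
Q' = ΔT/ΣR = (632 K − 292.9 K)/1.533 = 221 W/m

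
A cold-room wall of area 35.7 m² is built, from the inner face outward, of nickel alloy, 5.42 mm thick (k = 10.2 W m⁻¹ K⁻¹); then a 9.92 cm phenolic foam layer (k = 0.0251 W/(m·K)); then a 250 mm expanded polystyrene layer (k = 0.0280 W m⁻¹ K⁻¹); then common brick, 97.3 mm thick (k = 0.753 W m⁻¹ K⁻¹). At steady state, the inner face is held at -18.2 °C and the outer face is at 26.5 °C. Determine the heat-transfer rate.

Q = 123 W

Series thermal resistances, inner to outer:
  R_nickel alloy = L/(kA) = 0.00542/(10.2·35.7) = 1.488×10^-5 K/W
  R_phenolic foam = L/(kA) = 0.0992/(0.0251·35.7) = 0.1107 K/W
  R_expanded polystyrene = L/(kA) = 0.250/(0.0280·35.7) = 0.2501 K/W
  R_common brick = L/(kA) = 0.0973/(0.753·35.7) = 0.003620 K/W
ΣR = 1.488×10^-5 + 0.1107 + 0.2501 + 0.003620 = 0.3644 K/W
Q = ΔT/ΣR = (-18.2 °C − 26.5 °C)/0.3644 = -123 W
(Negative Q ⇒ heat flows inward; heat gain = 123 W.)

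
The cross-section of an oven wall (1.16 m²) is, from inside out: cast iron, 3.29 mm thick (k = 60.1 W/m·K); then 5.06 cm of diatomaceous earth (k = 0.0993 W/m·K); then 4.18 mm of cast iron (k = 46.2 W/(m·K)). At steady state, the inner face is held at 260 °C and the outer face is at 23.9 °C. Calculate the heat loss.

Q = 537 W

Treat each layer as a resistance in series:
  R_cast iron = L/(kA) = 0.00329/(60.1·1.16) = 4.719×10^-5 K/W
  R_diatomaceous earth = L/(kA) = 0.0506/(0.0993·1.16) = 0.4393 K/W
  R_cast iron = L/(kA) = 0.00418/(46.2·1.16) = 7.800×10^-5 K/W
ΣR = 4.719×10^-5 + 0.4393 + 7.800×10^-5 = 0.4394 K/W
Q = ΔT/ΣR = (260 °C − 23.9 °C)/0.4394 = 537 W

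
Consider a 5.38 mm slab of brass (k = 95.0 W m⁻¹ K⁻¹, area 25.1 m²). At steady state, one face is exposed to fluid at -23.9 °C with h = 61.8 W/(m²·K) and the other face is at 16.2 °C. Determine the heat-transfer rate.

Series thermal resistances, inner to outer:
  R_conv,in = 1/(hA) = 1/(61.8·25.1) = 6.447×10^-4 K/W
  R_brass = L/(kA) = 0.00538/(95.0·25.1) = 2.256×10^-6 K/W
ΣR = 6.447×10^-4 + 2.256×10^-6 = 6.470×10^-4 K/W
Q = ΔT/ΣR = (-23.9 °C − 16.2 °C)/6.470×10^-4 = -62000 W
(Negative Q ⇒ heat flows inward; heat gain = 62000 W.)

Q = 62.0 kW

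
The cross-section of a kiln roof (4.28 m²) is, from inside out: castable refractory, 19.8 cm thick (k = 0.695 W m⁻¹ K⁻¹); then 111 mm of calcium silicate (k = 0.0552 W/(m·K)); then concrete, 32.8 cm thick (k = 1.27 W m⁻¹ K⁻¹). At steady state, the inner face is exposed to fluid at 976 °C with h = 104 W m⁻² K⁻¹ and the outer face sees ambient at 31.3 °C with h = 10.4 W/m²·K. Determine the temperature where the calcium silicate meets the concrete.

T = 157 °C

Treat each layer as a resistance in series:
  R_conv,in = 1/(hA) = 1/(104·4.28) = 0.002247 K/W
  R_castable refractory = L/(kA) = 0.198/(0.695·4.28) = 0.06656 K/W
  R_calcium silicate = L/(kA) = 0.111/(0.0552·4.28) = 0.4698 K/W
  R_concrete = L/(kA) = 0.328/(1.27·4.28) = 0.06034 K/W
  R_conv,out = 1/(hA) = 1/(10.4·4.28) = 0.02247 K/W
ΣR = 0.002247 + 0.06656 + 0.4698 + 0.06034 + 0.02247 = 0.6214 K/W
Q = ΔT/ΣR = (976 °C − 31.3 °C)/0.6214 = 1520 W
From the inner boundary to the calcium silicate/concrete interface, ΣR_partial = 0.5386 K/W.
T_interface = T_in − Q·ΣR_partial = 976 °C − (1520)(0.5386) = 157 °C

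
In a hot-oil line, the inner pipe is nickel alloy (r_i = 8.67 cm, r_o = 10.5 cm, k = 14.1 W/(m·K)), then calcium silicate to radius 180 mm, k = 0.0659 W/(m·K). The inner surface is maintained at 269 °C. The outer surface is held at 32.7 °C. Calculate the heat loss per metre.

Q' = 181 W/m

Resistance network (inner→outer):
  R'_nickel alloy = ln(0.105/0.0867)/(2πk) = 0.1915/(2π·14.1) = 0.002162 m·K/W
  R'_calcium silicate = ln(0.180/0.105)/(2πk) = 0.5390/(2π·0.0659) = 1.302 m·K/W
ΣR = 0.002162 + 1.302 = 1.304 m·K/W
Q' = ΔT/ΣR = (269 °C − 32.7 °C)/1.304 = 181 W/m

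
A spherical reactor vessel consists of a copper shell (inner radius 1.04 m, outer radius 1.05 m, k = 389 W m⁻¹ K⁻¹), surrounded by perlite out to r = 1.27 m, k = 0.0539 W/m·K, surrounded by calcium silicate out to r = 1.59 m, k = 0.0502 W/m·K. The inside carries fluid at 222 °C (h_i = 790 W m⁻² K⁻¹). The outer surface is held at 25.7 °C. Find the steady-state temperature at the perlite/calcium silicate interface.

T = 125 °C

Series thermal resistances, inner to outer:
  R_conv,in = 1/(4πr²h) = 1/(4π·1.04²·790) = 9.313×10^-5 K/W
  R_copper = (1/1.04 − 1/1.05)/(4πk) = 0.009158/(4π·389) = 1.873×10^-6 K/W
  R_perlite = (1/1.05 − 1/1.27)/(4πk) = 0.1650/(4π·0.0539) = 0.2436 K/W
  R_calcium silicate = (1/1.27 − 1/1.59)/(4πk) = 0.1585/(4π·0.0502) = 0.2512 K/W
ΣR = 9.313×10^-5 + 1.873×10^-6 + 0.2436 + 0.2512 = 0.4949 K/W
Q = ΔT/ΣR = (222 °C − 25.7 °C)/0.4949 = 396.6 W
From the inner boundary to the perlite/calcium silicate interface, ΣR_partial = 0.2437 K/W.
T_interface = T_in − Q·ΣR_partial = 222 °C − (396.6)(0.2437) = 125 °C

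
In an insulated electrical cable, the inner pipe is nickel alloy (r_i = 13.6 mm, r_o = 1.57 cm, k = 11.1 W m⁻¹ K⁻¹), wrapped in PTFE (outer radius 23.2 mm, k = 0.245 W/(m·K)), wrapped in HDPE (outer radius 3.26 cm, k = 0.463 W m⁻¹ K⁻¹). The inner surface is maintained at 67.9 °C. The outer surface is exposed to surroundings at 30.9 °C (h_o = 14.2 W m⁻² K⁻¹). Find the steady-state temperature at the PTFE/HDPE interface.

Resistance network (inner→outer):
  R'_nickel alloy = ln(0.0157/0.0136)/(2πk) = 0.1436/(2π·11.1) = 0.002059 m·K/W
  R'_PTFE = ln(0.0232/0.0157)/(2πk) = 0.3905/(2π·0.245) = 0.2537 m·K/W
  R'_HDPE = ln(0.0326/0.0232)/(2πk) = 0.3402/(2π·0.463) = 0.1169 m·K/W
  R'_conv,out = 1/(2πr h) = 1/(2π·0.0326·14.2) = 0.3438 m·K/W
ΣR = 0.002059 + 0.2537 + 0.1169 + 0.3438 = 0.7165 m·K/W
Q' = ΔT/ΣR = (67.9 °C − 30.9 °C)/0.7165 = 51.64 W/m
From the inner boundary to the PTFE/HDPE interface, ΣR_partial = 0.2558 m·K/W.
T_interface = T_in − Q'·ΣR_partial = 67.9 °C − (51.64)(0.2558) = 54.7 °C

T = 54.7 °C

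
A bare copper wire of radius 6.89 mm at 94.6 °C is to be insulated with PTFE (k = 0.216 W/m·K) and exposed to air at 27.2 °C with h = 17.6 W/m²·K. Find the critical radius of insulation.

r_cr = 1.23 cm

For a cylinder, r_cr = k_ins/h = 0.216/17.6 = 0.0123 m = 1.23 cm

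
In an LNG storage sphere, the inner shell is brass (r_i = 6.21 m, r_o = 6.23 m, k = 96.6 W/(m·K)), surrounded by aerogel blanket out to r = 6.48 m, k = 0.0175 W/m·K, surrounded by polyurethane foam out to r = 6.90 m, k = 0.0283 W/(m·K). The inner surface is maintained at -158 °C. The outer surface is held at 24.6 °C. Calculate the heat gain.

Q = 3350 W

Series thermal resistances, inner to outer:
  R_brass = (1/6.21 − 1/6.23)/(4πk) = 5.170×10^-4/(4π·96.6) = 4.259×10^-7 K/W
  R_aerogel blanket = (1/6.23 − 1/6.48)/(4πk) = 0.006193/(4π·0.0175) = 0.02816 K/W
  R_polyurethane foam = (1/6.48 − 1/6.90)/(4πk) = 0.009393/(4π·0.0283) = 0.02641 K/W
ΣR = 4.259×10^-7 + 0.02816 + 0.02641 = 0.05457 K/W
Q = ΔT/ΣR = (-158 °C − 24.6 °C)/0.05457 = -3350 W
(Negative Q ⇒ heat flows inward; heat gain = 3350 W.)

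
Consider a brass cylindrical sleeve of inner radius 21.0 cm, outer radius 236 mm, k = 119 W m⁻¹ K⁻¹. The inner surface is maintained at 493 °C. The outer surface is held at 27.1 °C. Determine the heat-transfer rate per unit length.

Q' = 2980 kW/m

Q' = 2πk·ΔT/ln(r₂/r₁) = 2π × 119 × 465.9 / ln(0.236/0.210) = 2.98×10^6 W/m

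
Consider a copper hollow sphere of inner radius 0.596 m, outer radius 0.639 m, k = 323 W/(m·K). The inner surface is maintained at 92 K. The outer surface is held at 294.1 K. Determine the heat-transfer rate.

Q = 7270 kW

Q = 4πk·ΔT/(1/r₁ − 1/r₂) = 4π × 323 × 202.1 / (1/0.596 − 1/0.639) = 7.27×10^6 W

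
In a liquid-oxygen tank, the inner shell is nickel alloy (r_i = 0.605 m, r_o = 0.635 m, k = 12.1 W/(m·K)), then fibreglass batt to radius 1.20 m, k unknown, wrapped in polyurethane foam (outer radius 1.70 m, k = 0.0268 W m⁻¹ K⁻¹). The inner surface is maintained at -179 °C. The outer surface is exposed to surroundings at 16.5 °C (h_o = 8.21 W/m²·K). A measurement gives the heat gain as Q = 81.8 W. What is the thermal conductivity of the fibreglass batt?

k = 0.0356 W/m·K

ΣR = ΔT/Q = |-179 − 16.5|/81.8 = 2.390 K/W
Known resistances:
  R_nickel alloy = (1/0.605 − 1/0.635)/(4πk) = 0.07809/(4π·12.1) = 5.136×10^-4 K/W
  R_polyurethane foam = (1/1.20 − 1/1.70)/(4πk) = 0.2451/(4π·0.0268) = 0.7278 K/W
  R_conv,out = 1/(4πr²h) = 1/(4π·1.70²·8.21) = 0.003354 K/W
R_fibreglass batt = ΣR − ΣR_known = 2.390 − 0.7317 = 1.658 K/W
(1/r₁−1/r₂)/(4πk) = 1.658 ⇒ k = 0.7415/(4π·1.658) = 0.0356 W/m·K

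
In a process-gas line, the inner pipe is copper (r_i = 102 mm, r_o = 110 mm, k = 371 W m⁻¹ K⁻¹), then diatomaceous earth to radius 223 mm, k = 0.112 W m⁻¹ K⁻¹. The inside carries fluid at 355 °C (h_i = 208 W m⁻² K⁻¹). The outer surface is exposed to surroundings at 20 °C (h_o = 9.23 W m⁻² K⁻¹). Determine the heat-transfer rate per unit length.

Q' = 308 W/m

Treat each layer as a resistance in series:
  R'_conv,in = 1/(2πr h) = 1/(2π·0.102·208) = 0.007502 m·K/W
  R'_copper = ln(0.110/0.102)/(2πk) = 0.07551/(2π·371) = 3.239×10^-5 m·K/W
  R'_diatomaceous earth = ln(0.223/0.110)/(2πk) = 0.7067/(2π·0.112) = 1.004 m·K/W
  R'_conv,out = 1/(2πr h) = 1/(2π·0.223·9.23) = 0.07732 m·K/W
ΣR = 0.007502 + 3.239×10^-5 + 1.004 + 0.07732 = 1.089 m·K/W
Q' = ΔT/ΣR = (355 °C − 20 °C)/1.089 = 308 W/m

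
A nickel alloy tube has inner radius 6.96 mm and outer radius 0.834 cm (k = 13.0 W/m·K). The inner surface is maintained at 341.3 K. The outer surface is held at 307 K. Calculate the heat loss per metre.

Q' = 2πk·ΔT/ln(r₂/r₁) = 2π × 13.0 × 34.3 / ln(0.00834/0.00696) = 15500 W/m

Q' = 15.5 kW/m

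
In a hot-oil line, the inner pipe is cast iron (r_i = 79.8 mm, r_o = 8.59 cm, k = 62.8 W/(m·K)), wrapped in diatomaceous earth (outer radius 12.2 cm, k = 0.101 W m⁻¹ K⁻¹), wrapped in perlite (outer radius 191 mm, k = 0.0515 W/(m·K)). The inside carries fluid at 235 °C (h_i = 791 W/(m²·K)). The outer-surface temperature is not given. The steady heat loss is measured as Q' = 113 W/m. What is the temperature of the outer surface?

Series resistances:
  R'_conv,in = 1/(2πr h) = 1/(2π·0.0798·791) = 0.002521 m·K/W
  R'_cast iron = ln(0.0859/0.0798)/(2πk) = 0.07366/(2π·62.8) = 1.867×10^-4 m·K/W
  R'_diatomaceous earth = ln(0.122/0.0859)/(2πk) = 0.3508/(2π·0.101) = 0.5528 m·K/W
  R'_perlite = ln(0.191/0.122)/(2πk) = 0.4483/(2π·0.0515) = 1.385 m·K/W
ΣR = 1.941 m·K/W
ΔT = Q'·ΣR = 113 × 1.941 = 219.3 K
Heat flows outward, so T_out = T_in − ΔT = 235 − 219.3 = 15.7 °C

T_out = 15.7 °C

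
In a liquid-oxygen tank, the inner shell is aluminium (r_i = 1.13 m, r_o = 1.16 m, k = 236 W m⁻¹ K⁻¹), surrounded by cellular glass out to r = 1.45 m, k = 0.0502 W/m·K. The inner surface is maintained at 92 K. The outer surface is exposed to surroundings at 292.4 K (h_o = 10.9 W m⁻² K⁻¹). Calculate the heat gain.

Resistance network (inner→outer):
  R_aluminium = (1/1.13 − 1/1.16)/(4πk) = 0.02289/(4π·236) = 7.717×10^-6 K/W
  R_cellular glass = (1/1.16 − 1/1.45)/(4πk) = 0.1724/(4π·0.0502) = 0.2733 K/W
  R_conv,out = 1/(4πr²h) = 1/(4π·1.45²·10.9) = 0.003472 K/W
ΣR = 7.717×10^-6 + 0.2733 + 0.003472 = 0.2768 K/W
Q = ΔT/ΣR = (92 K − 292.4 K)/0.2768 = -724 W
(Negative Q ⇒ heat flows inward; heat gain = 724 W.)

Q = 724 W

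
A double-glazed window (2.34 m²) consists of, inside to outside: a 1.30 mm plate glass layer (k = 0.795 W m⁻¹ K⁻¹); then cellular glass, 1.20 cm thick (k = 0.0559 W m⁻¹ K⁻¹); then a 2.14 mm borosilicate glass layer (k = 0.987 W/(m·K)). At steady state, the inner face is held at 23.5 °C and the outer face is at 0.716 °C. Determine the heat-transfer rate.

Q = 244 W

Resistance network (inner→outer):
  R_plate glass = L/(kA) = 0.00130/(0.795·2.34) = 6.988×10^-4 K/W
  R_cellular glass = L/(kA) = 0.0120/(0.0559·2.34) = 0.09174 K/W
  R_borosilicate glass = L/(kA) = 0.00214/(0.987·2.34) = 9.266×10^-4 K/W
ΣR = 6.988×10^-4 + 0.09174 + 9.266×10^-4 = 0.09337 K/W
Q = ΔT/ΣR = (23.5 °C − 0.716 °C)/0.09337 = 244 W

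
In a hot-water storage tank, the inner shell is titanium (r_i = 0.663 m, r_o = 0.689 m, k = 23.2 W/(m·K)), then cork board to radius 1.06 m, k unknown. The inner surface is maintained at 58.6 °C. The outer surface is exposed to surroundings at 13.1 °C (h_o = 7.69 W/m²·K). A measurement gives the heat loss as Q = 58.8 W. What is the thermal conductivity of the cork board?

k = 0.0529 W/m·K

ΣR = ΔT/Q = |58.6 − 13.1|/58.8 = 0.7738 K/W
Known resistances:
  R_titanium = (1/0.663 − 1/0.689)/(4πk) = 0.05692/(4π·23.2) = 1.952×10^-4 K/W
  R_conv,out = 1/(4πr²h) = 1/(4π·1.06²·7.69) = 0.009210 K/W
R_cork board = ΣR − ΣR_known = 0.7738 − 0.009405 = 0.7644 K/W
(1/r₁−1/r₂)/(4πk) = 0.7644 ⇒ k = 0.5080/(4π·0.7644) = 0.0529 W/m·K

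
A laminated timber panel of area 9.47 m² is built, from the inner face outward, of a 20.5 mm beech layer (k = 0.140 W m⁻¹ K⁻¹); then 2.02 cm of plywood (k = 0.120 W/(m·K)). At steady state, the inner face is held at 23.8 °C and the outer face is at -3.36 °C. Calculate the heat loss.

Resistance network (inner→outer):
  R_beech = L/(kA) = 0.0205/(0.140·9.47) = 0.01546 K/W
  R_plywood = L/(kA) = 0.0202/(0.120·9.47) = 0.01778 K/W
ΣR = 0.01546 + 0.01778 = 0.03324 K/W
Q = ΔT/ΣR = (23.8 °C − -3.36 °C)/0.03324 = 817 W

Q = 817 W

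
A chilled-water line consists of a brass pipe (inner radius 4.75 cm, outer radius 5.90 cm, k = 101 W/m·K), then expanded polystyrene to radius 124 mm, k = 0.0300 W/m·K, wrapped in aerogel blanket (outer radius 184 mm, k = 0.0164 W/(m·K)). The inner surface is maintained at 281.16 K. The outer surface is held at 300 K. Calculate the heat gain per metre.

Resistance network (inner→outer):
  R'_brass = ln(0.0590/0.0475)/(2πk) = 0.2168/(2π·101) = 3.416×10^-4 m·K/W
  R'_expanded polystyrene = ln(0.124/0.0590)/(2πk) = 0.7427/(2π·0.0300) = 3.940 m·K/W
  R'_aerogel blanket = ln(0.184/0.124)/(2πk) = 0.3947/(2π·0.0164) = 3.830 m·K/W
ΣR = 3.416×10^-4 + 3.940 + 3.830 = 7.770 m·K/W
Q' = ΔT/ΣR = (281.16 K − 300 K)/7.770 = -2.42 W/m
(Negative Q' ⇒ heat flows inward; heat gain = 2.42 W/m.)

Q' = 2.42 W/m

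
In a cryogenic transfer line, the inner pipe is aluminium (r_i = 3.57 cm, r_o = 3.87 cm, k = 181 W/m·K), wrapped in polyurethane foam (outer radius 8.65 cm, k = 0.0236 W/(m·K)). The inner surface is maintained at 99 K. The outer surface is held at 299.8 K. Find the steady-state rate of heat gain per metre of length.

Q' = 37.0 W/m

Treat each layer as a resistance in series:
  R'_aluminium = ln(0.0387/0.0357)/(2πk) = 0.08069/(2π·181) = 7.095×10^-5 m·K/W
  R'_polyurethane foam = ln(0.0865/0.0387)/(2πk) = 0.8043/(2π·0.0236) = 5.424 m·K/W
ΣR = 7.095×10^-5 + 5.424 = 5.424 m·K/W
Q' = ΔT/ΣR = (99 K − 299.8 K)/5.424 = -37.0 W/m
(Negative Q' ⇒ heat flows inward; heat gain = 37.0 W/m.)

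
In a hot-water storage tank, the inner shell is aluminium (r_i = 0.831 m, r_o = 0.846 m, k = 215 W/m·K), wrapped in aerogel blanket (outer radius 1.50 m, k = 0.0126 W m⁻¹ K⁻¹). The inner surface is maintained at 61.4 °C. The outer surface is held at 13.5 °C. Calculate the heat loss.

Treat each layer as a resistance in series:
  R_aluminium = (1/0.831 − 1/0.846)/(4πk) = 0.02134/(4π·215) = 7.897×10^-6 K/W
  R_aerogel blanket = (1/0.846 − 1/1.50)/(4πk) = 0.5154/(4π·0.0126) = 3.255 K/W
ΣR = 7.897×10^-6 + 3.255 = 3.255 K/W
Q = ΔT/ΣR = (61.4 °C − 13.5 °C)/3.255 = 14.7 W

Q = 14.7 W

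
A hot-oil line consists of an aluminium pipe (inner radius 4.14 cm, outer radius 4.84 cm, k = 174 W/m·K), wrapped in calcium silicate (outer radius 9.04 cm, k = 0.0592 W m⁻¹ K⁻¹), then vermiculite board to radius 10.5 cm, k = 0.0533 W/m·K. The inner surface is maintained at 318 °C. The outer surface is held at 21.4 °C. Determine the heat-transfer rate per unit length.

Series thermal resistances, inner to outer:
  R'_aluminium = ln(0.0484/0.0414)/(2πk) = 0.1562/(2π·174) = 1.429×10^-4 m·K/W
  R'_calcium silicate = ln(0.0904/0.0484)/(2πk) = 0.6247/(2π·0.0592) = 1.680 m·K/W
  R'_vermiculite board = ln(0.105/0.0904)/(2πk) = 0.1497/(2π·0.0533) = 0.4471 m·K/W
ΣR = 1.429×10^-4 + 1.680 + 0.4471 = 2.127 m·K/W
Q' = ΔT/ΣR = (318 °C − 21.4 °C)/2.127 = 139 W/m

Q' = 139 W/m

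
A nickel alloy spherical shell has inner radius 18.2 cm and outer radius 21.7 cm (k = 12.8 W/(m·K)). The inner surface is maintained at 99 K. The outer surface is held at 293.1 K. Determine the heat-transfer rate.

Q = 35200 W

Q = 4πk·ΔT/(1/r₁ − 1/r₂) = 4π × 12.8 × 194.1 / (1/0.182 − 1/0.217) = 35200 W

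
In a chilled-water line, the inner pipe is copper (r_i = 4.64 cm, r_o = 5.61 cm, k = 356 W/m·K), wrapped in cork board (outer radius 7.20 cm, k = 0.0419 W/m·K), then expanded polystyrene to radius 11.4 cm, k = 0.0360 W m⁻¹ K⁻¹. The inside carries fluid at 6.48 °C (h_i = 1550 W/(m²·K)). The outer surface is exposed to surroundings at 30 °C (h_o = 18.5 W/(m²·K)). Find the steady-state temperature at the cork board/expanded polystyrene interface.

T = 13.8 °C

Resistance network (inner→outer):
  R'_conv,in = 1/(2πr h) = 1/(2π·0.0464·1550) = 0.002213 m·K/W
  R'_copper = ln(0.0561/0.0464)/(2πk) = 0.1898/(2π·356) = 8.487×10^-5 m·K/W
  R'_cork board = ln(0.0720/0.0561)/(2πk) = 0.2495/(2π·0.0419) = 0.9478 m·K/W
  R'_expanded polystyrene = ln(0.114/0.0720)/(2πk) = 0.4595/(2π·0.0360) = 2.032 m·K/W
  R'_conv,out = 1/(2πr h) = 1/(2π·0.114·18.5) = 0.07546 m·K/W
ΣR = 0.002213 + 8.487×10^-5 + 0.9478 + 2.032 + 0.07546 = 3.058 m·K/W
Q' = ΔT/ΣR = (6.48 °C − 30 °C)/3.058 = -7.691 W/m
From the inner boundary to the cork board/expanded polystyrene interface, ΣR_partial = 0.9501 m·K/W.
T_interface = T_in − Q'·ΣR_partial = 6.48 °C − (-7.691)(0.9501) = 13.8 °C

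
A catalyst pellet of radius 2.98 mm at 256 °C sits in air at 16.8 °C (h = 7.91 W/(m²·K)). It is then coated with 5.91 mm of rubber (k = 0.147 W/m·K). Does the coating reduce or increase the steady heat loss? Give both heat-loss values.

increases: 0.211 → 0.964 W

Critical radius for a sphere: r_cr = 2k/h = 0.0372 m = 3.72 cm.
Outer radius after coating: r₂ = 0.00298 + 0.00591 = 0.00889 m.
Since r₁ < r_cr and r₂ ≤ r_cr, the coating moves toward the maximum at r_cr — heat loss rises.
Bare: R = 1/(4πr₁²h) = 1133 K/W; Q = 239.2/1133 = 0.211 W.
Coated: R = R_cond + R_conv = 248.1 K/W; Q = 239.2/248.1 = 0.964 W.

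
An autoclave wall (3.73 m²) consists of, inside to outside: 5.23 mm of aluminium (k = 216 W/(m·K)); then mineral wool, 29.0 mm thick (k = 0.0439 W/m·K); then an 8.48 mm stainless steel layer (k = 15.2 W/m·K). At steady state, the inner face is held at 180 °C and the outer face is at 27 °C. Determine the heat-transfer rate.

Resistance network (inner→outer):
  R_aluminium = L/(kA) = 0.00523/(216·3.73) = 6.491×10^-6 K/W
  R_mineral wool = L/(kA) = 0.0290/(0.0439·3.73) = 0.1771 K/W
  R_stainless steel = L/(kA) = 0.00848/(15.2·3.73) = 1.496×10^-4 K/W
ΣR = 6.491×10^-6 + 0.1771 + 1.496×10^-4 = 0.1773 K/W
Q = ΔT/ΣR = (180 °C − 27 °C)/0.1773 = 863 W

Q = 863 W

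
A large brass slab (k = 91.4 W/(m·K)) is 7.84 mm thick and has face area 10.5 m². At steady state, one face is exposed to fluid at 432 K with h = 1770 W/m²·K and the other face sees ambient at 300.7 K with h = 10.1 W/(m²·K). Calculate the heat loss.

Q = 13.8 kW

Resistance network (inner→outer):
  R_conv,in = 1/(hA) = 1/(1770·10.5) = 5.381×10^-5 K/W
  R_brass = L/(kA) = 0.00784/(91.4·10.5) = 8.169×10^-6 K/W
  R_conv,out = 1/(hA) = 1/(10.1·10.5) = 0.009430 K/W
ΣR = 5.381×10^-5 + 8.169×10^-6 + 0.009430 = 0.009492 K/W
Q = ΔT/ΣR = (432 K − 300.7 K)/0.009492 = 13800 W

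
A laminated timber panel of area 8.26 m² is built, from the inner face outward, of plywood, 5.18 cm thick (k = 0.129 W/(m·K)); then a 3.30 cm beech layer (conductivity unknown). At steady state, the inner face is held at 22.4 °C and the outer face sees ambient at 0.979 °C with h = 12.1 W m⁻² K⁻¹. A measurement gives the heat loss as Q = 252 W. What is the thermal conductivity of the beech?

k = 0.151 W/m·K

ΣR = ΔT/Q = |22.4 − 0.979|/252 = 0.08500 K/W
Known resistances:
  R_plywood = L/(kA) = 0.0518/(0.129·8.26) = 0.04861 K/W
  R_conv,out = 1/(hA) = 1/(12.1·8.26) = 0.01001 K/W
R_beech = ΣR − ΣR_known = 0.08500 − 0.05862 = 0.02638 K/W
L/(kA) = 0.02638 ⇒ k = 0.0330/(0.02638·8.26) = 0.151 W/m·K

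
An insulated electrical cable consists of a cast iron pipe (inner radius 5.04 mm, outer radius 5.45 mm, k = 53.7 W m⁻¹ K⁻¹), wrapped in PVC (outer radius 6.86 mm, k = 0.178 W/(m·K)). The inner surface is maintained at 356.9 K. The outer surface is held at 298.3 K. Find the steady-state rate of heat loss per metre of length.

Q' = 285 W/m

Treat each layer as a resistance in series:
  R'_cast iron = ln(0.00545/0.00504)/(2πk) = 0.07821/(2π·53.7) = 2.318×10^-4 m·K/W
  R'_PVC = ln(0.00686/0.00545)/(2πk) = 0.2301/(2π·0.178) = 0.2057 m·K/W
ΣR = 2.318×10^-4 + 0.2057 = 0.2059 m·K/W
Q' = ΔT/ΣR = (356.9 K − 298.3 K)/0.2059 = 285 W/m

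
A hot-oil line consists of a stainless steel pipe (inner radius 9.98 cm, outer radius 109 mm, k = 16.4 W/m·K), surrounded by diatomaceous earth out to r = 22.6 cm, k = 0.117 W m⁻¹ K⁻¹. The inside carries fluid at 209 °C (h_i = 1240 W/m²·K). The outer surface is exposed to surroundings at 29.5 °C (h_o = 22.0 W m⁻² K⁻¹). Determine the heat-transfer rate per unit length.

Resistance network (inner→outer):
  R'_conv,in = 1/(2πr h) = 1/(2π·0.0998·1240) = 0.001286 m·K/W
  R'_stainless steel = ln(0.109/0.0998)/(2πk) = 0.08818/(2π·16.4) = 8.557×10^-4 m·K/W
  R'_diatomaceous earth = ln(0.226/0.109)/(2πk) = 0.7292/(2π·0.117) = 0.9919 m·K/W
  R'_conv,out = 1/(2πr h) = 1/(2π·0.226·22.0) = 0.03201 m·K/W
ΣR = 0.001286 + 8.557×10^-4 + 0.9919 + 0.03201 = 1.026 m·K/W
Q' = ΔT/ΣR = (209 °C − 29.5 °C)/1.026 = 175 W/m

Q' = 175 W/m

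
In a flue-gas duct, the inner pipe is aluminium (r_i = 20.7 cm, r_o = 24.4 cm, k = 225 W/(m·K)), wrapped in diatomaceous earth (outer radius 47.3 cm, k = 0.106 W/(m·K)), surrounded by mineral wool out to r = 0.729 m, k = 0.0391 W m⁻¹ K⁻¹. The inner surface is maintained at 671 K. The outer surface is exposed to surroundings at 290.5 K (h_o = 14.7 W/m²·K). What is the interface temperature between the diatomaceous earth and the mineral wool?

T = 534 K

Resistance network (inner→outer):
  R'_aluminium = ln(0.244/0.207)/(2πk) = 0.1644/(2π·225) = 1.163×10^-4 m·K/W
  R'_diatomaceous earth = ln(0.473/0.244)/(2πk) = 0.6619/(2π·0.106) = 0.9939 m·K/W
  R'_mineral wool = ln(0.729/0.473)/(2πk) = 0.4326/(2π·0.0391) = 1.761 m·K/W
  R'_conv,out = 1/(2πr h) = 1/(2π·0.729·14.7) = 0.01485 m·K/W
ΣR = 1.163×10^-4 + 0.9939 + 1.761 + 0.01485 = 2.770 m·K/W
Q' = ΔT/ΣR = (671 K − 290.5 K)/2.770 = 137.4 W/m
From the inner boundary to the diatomaceous earth/mineral wool interface, ΣR_partial = 0.9940 m·K/W.
T_interface = T_in − Q'·ΣR_partial = 671 K − (137.4)(0.9940) = 534 K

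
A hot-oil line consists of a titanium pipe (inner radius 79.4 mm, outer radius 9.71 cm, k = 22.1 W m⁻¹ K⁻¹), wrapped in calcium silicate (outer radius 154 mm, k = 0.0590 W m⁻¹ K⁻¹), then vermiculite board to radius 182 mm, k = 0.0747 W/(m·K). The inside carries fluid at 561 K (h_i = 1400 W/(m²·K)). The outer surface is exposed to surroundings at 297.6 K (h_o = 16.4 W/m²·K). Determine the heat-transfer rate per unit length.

Q' = 159 W/m

Resistance network (inner→outer):
  R'_conv,in = 1/(2πr h) = 1/(2π·0.0794·1400) = 0.001432 m·K/W
  R'_titanium = ln(0.0971/0.0794)/(2πk) = 0.2012/(2π·22.1) = 0.001449 m·K/W
  R'_calcium silicate = ln(0.154/0.0971)/(2πk) = 0.4612/(2π·0.0590) = 1.244 m·K/W
  R'_vermiculite board = ln(0.182/0.154)/(2πk) = 0.1671/(2π·0.0747) = 0.3559 m·K/W
  R'_conv,out = 1/(2πr h) = 1/(2π·0.182·16.4) = 0.05332 m·K/W
ΣR = 0.001432 + 0.001449 + 1.244 + 0.3559 + 0.05332 = 1.656 m·K/W
Q' = ΔT/ΣR = (561 K − 297.6 K)/1.656 = 159 W/m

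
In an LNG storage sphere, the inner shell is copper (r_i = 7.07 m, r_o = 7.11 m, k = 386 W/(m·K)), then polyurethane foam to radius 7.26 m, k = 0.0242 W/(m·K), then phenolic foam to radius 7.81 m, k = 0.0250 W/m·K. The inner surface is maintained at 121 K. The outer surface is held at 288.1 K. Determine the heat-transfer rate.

Q = 4.13 kW

Treat each layer as a resistance in series:
  R_copper = (1/7.07 − 1/7.11)/(4πk) = 7.957×10^-4/(4π·386) = 1.640×10^-7 K/W
  R_polyurethane foam = (1/7.11 − 1/7.26)/(4πk) = 0.002906/(4π·0.0242) = 0.009556 K/W
  R_phenolic foam = (1/7.26 − 1/7.81)/(4πk) = 0.009700/(4π·0.0250) = 0.03088 K/W
ΣR = 1.640×10^-7 + 0.009556 + 0.03088 = 0.04044 K/W
Q = ΔT/ΣR = (121 K − 288.1 K)/0.04044 = -4130 W
(Negative Q ⇒ heat flows inward; heat gain = 4130 W.)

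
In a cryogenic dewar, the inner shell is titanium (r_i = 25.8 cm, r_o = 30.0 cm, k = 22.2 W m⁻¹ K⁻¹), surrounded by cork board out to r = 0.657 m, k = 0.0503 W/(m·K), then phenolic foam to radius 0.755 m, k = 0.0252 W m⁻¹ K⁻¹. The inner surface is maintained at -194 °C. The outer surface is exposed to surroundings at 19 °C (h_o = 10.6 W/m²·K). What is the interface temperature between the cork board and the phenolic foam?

T = -19.7 °C

Series thermal resistances, inner to outer:
  R_titanium = (1/0.258 − 1/0.300)/(4πk) = 0.5426/(4π·22.2) = 0.001945 K/W
  R_cork board = (1/0.300 − 1/0.657)/(4πk) = 1.811/(4π·0.0503) = 2.866 K/W
  R_phenolic foam = (1/0.657 − 1/0.755)/(4πk) = 0.1976/(4π·0.0252) = 0.6239 K/W
  R_conv,out = 1/(4πr²h) = 1/(4π·0.755²·10.6) = 0.01317 K/W
ΣR = 0.001945 + 2.866 + 0.6239 + 0.01317 = 3.505 K/W
Q = ΔT/ΣR = (-194 °C − 19 °C)/3.505 = -60.77 W
From the inner boundary to the cork board/phenolic foam interface, ΣR_partial = 2.868 K/W.
T_interface = T_in − Q·ΣR_partial = -194 °C − (-60.77)(2.868) = -19.7 °C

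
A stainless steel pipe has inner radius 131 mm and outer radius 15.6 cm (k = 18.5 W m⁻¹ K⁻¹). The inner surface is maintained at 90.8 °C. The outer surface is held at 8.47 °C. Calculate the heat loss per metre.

Q' = 2πk·ΔT/ln(r₂/r₁) = 2π × 18.5 × 82.33 / ln(0.156/0.131) = 54800 W/m

Q' = 54.8 kW/m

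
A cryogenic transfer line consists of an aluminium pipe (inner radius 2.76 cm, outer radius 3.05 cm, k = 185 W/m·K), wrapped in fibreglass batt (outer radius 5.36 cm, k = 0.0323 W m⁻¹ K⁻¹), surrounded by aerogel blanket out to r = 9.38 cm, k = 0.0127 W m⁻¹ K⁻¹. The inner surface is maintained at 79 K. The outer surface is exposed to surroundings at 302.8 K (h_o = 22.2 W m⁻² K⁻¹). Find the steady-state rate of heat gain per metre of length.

Q' = 22.7 W/m

Treat each layer as a resistance in series:
  R'_aluminium = ln(0.0305/0.0276)/(2πk) = 0.09991/(2π·185) = 8.595×10^-5 m·K/W
  R'_fibreglass batt = ln(0.0536/0.0305)/(2πk) = 0.5638/(2π·0.0323) = 2.778 m·K/W
  R'_aerogel blanket = ln(0.0938/0.0536)/(2πk) = 0.5596/(2π·0.0127) = 7.013 m·K/W
  R'_conv,out = 1/(2πr h) = 1/(2π·0.0938·22.2) = 0.07643 m·K/W
ΣR = 8.595×10^-5 + 2.778 + 7.013 + 0.07643 = 9.868 m·K/W
Q' = ΔT/ΣR = (79 K − 302.8 K)/9.868 = -22.7 W/m
(Negative Q' ⇒ heat flows inward; heat gain = 22.7 W/m.)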